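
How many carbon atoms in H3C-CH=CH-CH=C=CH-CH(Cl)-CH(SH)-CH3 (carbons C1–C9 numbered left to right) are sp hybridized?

1

C1: sp3
C2: sp2
C3: sp2
C4: sp2
C5: sp ✓
C6: sp2
C7: sp3
C8: sp3
C9: sp3
C5 → 1 sp carbon.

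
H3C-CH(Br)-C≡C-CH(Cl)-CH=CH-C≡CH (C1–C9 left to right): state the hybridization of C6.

sp²

C6 — 3 σ bonds, plus one π bond. Steric number 3, so sp2.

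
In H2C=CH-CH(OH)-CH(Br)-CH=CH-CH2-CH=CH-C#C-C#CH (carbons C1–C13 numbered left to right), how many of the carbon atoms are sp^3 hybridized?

C1: sp2
C2: sp2
C3: sp3 ✓
C4: sp3 ✓
C5: sp2
C6: sp2
C7: sp3 ✓
C8: sp2
C9: sp2
C10: sp
C11: sp
C12: sp
C13: sp
C3, C4, C7 → 3 sp3 carbons.

3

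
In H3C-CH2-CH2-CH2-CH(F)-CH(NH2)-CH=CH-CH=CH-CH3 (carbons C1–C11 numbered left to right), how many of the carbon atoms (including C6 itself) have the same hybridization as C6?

7

C6 is sp3 (only σ bonds).
C1: sp3 ✓
C2: sp3 ✓
C3: sp3 ✓
C4: sp3 ✓
C5: sp3 ✓
C6: sp3 ✓
C7: sp2
C8: sp2
C9: sp2
C10: sp2
C11: sp3 ✓
7 carbons are sp3.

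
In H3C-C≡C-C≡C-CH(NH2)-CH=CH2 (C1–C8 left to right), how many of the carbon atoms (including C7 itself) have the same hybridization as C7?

2

C7 is sp2 (one π bond).
C1: sp3
C2: sp
C3: sp
C4: sp
C5: sp
C6: sp3
C7: sp2 ✓
C8: sp2 ✓
2 carbons are sp2.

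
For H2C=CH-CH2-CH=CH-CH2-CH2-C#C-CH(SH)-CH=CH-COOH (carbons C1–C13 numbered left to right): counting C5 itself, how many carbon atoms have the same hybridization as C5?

7

C5 is sp2 (one π bond).
C1: sp2 ✓
C2: sp2 ✓
C3: sp3
C4: sp2 ✓
C5: sp2 ✓
C6: sp3
C7: sp3
C8: sp
C9: sp
C10: sp3
C11: sp2 ✓
C12: sp2 ✓
C13: sp2 ✓
7 carbons are sp2.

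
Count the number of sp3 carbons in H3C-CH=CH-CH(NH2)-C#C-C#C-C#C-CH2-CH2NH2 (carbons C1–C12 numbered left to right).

4

C1: sp3 ✓
C2: sp2
C3: sp2
C4: sp3 ✓
C5: sp
C6: sp
C7: sp
C8: sp
C9: sp
C10: sp
C11: sp3 ✓
C12: sp3 ✓
C1, C4, C11, C12 → 4 sp3 carbons.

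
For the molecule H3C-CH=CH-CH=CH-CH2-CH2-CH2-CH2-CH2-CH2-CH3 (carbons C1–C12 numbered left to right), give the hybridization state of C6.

sp³

C6 carries 4 σ bonds, giving a steric number of 4, so it is sp3.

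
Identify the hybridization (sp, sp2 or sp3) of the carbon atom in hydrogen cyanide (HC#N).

The carbon atom carries 2 σ bonds, plus two π bonds, giving a steric number of 2, so it is sp.

sp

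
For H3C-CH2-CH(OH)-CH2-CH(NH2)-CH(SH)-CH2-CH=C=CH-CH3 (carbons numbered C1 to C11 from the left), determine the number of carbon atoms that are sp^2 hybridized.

2

C1: sp3
C2: sp3
C3: sp3
C4: sp3
C5: sp3
C6: sp3
C7: sp3
C8: sp2 ✓
C9: sp
C10: sp2 ✓
C11: sp3
C8, C10 → 2 sp2 carbons.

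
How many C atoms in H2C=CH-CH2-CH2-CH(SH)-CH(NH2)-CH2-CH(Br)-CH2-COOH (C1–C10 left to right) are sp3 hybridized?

7

C1: sp2
C2: sp2
C3: sp3 ✓
C4: sp3 ✓
C5: sp3 ✓
C6: sp3 ✓
C7: sp3 ✓
C8: sp3 ✓
C9: sp3 ✓
C10: sp2
C3, C4, C5, C6, C7, C8, C9 → 7 sp3 carbons.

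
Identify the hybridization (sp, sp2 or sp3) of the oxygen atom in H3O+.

Three σ bonds + one lone pair = steric number 4 → sp3.

sp^3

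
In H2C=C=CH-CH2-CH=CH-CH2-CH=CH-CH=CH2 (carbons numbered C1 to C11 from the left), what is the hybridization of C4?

sp3

C4: 4 σ bonds — 4 electron domains, sp3.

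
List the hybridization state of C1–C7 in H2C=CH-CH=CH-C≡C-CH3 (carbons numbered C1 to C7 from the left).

C1 sp2, C2 sp2, C3 sp2, C4 sp2, C5 sp, C6 sp, C7 sp3

C1 is sp2: 3 σ bonds, plus one π bond, 3 electron-density regions.
C2 has 3 σ bonds, plus one π bond: steric number 3 → sp2.
C3: 3 σ bonds, plus one π bond; 3 regions of electron density → sp2.
C4 (3 σ bonds, plus one π bond) has steric number 3: sp2.
C5 (2 σ bonds, plus two π bonds) has steric number 2: sp.
C6 has 2 σ bonds, plus two π bonds: steric number 2 → sp.
C7 is sp3: 4 σ bonds, 4 electron-density regions.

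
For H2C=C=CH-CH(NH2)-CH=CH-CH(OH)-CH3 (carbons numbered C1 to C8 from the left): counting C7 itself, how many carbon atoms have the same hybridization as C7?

C7 is sp3 (only σ bonds).
C1: sp2
C2: sp
C3: sp2
C4: sp3 ✓
C5: sp2
C6: sp2
C7: sp3 ✓
C8: sp3 ✓
3 carbons are sp3.

3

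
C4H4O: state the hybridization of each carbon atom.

Each carbon atom has 3 σ bonds, plus one π bond: steric number 3 → sp2.

sp²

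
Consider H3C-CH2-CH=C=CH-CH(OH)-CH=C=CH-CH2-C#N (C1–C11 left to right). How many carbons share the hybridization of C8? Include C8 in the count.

3

C8 is sp (two π bonds).
C1: sp3
C2: sp3
C3: sp2
C4: sp ✓
C5: sp2
C6: sp3
C7: sp2
C8: sp ✓
C9: sp2
C10: sp3
C11: sp ✓
3 carbons are sp.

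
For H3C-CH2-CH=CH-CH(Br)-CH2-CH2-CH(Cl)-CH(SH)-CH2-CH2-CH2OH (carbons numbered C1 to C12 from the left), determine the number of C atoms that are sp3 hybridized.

10

C1: sp3 ✓
C2: sp3 ✓
C3: sp2
C4: sp2
C5: sp3 ✓
C6: sp3 ✓
C7: sp3 ✓
C8: sp3 ✓
C9: sp3 ✓
C10: sp3 ✓
C11: sp3 ✓
C12: sp3 ✓
C1, C2, C5, C6, C7, C8, C9, C10, C11, C12 → 10 sp3 carbons.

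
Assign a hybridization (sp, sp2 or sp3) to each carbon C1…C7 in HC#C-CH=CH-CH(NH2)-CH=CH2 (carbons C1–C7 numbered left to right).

C1 sp, C2 sp, C3 sp2, C4 sp2, C5 sp3, C6 sp2, C7 sp2

C1 (2 σ bonds, plus two π bonds) has steric number 2: sp.
C2 has 2 σ bonds, plus two π bonds: steric number 2 → sp.
C3 (3 σ bonds, plus one π bond) has steric number 3: sp2.
C4: 3 σ bonds, plus one π bond — 3 electron domains, sp2.
C5 carries 4 σ bonds, giving a steric number of 4, so it is sp3.
C6: 3 σ bonds, plus one π bond; 3 regions of electron density → sp2.
C7 carries 3 σ bonds, plus one π bond, giving a steric number of 3, so it is sp2.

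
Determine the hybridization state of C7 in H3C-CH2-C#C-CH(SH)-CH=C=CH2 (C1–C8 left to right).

sp

C7 has 2 σ bonds, plus two π bonds: steric number 2 → sp.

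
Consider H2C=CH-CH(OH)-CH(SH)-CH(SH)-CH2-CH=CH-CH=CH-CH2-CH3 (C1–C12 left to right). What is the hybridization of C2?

C2 — 3 σ bonds, plus one π bond. Steric number 3, so sp2.

sp^2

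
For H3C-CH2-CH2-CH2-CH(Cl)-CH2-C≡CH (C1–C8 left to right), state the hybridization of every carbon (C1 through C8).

C1 sp3, C2 sp3, C3 sp3, C4 sp3, C5 sp3, C6 sp3, C7 sp, C8 sp

C1 has 4 σ bonds: steric number 4 → sp3.
C2: 4 σ bonds; 4 regions of electron density → sp3.
C3 — 4 σ bonds. Steric number 4, so sp3.
C4 has 4 σ bonds: steric number 4 → sp3.
C5 is sp3: 4 σ bonds, 4 electron-density regions.
C6: 4 σ bonds; 4 regions of electron density → sp3.
C7 carries 2 σ bonds, plus two π bonds, giving a steric number of 2, so it is sp.
C8: 2 σ bonds, plus two π bonds — 2 electron domains, sp.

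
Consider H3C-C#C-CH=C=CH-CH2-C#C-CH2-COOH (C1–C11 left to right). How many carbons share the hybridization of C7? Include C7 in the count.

3

C7 is sp3 (only σ bonds).
C1: sp3 ✓
C2: sp
C3: sp
C4: sp2
C5: sp
C6: sp2
C7: sp3 ✓
C8: sp
C9: sp
C10: sp3 ✓
C11: sp2
3 carbons are sp3.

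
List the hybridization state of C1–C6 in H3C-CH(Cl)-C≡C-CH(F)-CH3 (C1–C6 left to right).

C1 sp3, C2 sp3, C3 sp, C4 sp, C5 sp3, C6 sp3

C1 carries 4 σ bonds, giving a steric number of 4, so it is sp3.
C2 — 4 σ bonds. Steric number 4, so sp3.
C3: 2 σ bonds, plus two π bonds — 2 electron domains, sp.
C4: 2 σ bonds, plus two π bonds — 2 electron domains, sp.
C5 — 4 σ bonds. Steric number 4, so sp3.
C6 (4 σ bonds) has steric number 4: sp3.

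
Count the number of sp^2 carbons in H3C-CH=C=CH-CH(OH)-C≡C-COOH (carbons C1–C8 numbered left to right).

3

C1: sp3
C2: sp2 ✓
C3: sp
C4: sp2 ✓
C5: sp3
C6: sp
C7: sp
C8: sp2 ✓
C2, C4, C8 → 3 sp2 carbons.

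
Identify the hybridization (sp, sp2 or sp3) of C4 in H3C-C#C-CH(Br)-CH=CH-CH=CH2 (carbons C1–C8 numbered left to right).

C4: 4 σ bonds; 4 regions of electron density → sp3.

sp3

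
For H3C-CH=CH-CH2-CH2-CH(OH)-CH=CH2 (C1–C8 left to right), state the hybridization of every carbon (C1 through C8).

C1 sp3, C2 sp2, C3 sp2, C4 sp3, C5 sp3, C6 sp3, C7 sp2, C8 sp2

C1 (4 σ bonds) has steric number 4: sp3.
C2 has 3 σ bonds, plus one π bond: steric number 3 → sp2.
C3: 3 σ bonds, plus one π bond — 3 electron domains, sp2.
C4: 4 σ bonds — 4 electron domains, sp3.
C5 — 4 σ bonds. Steric number 4, so sp3.
C6: 4 σ bonds — 4 electron domains, sp3.
C7 carries 3 σ bonds, plus one π bond, giving a steric number of 3, so it is sp2.
C8: 3 σ bonds, plus one π bond; 3 regions of electron density → sp2.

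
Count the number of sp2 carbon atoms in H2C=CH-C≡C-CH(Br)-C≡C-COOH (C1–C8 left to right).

3

C1: sp2 ✓
C2: sp2 ✓
C3: sp
C4: sp
C5: sp3
C6: sp
C7: sp
C8: sp2 ✓
C1, C2, C8 → 3 sp2 carbons.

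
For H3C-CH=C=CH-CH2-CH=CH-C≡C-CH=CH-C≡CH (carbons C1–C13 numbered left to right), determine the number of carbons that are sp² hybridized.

C1: sp3
C2: sp2 ✓
C3: sp
C4: sp2 ✓
C5: sp3
C6: sp2 ✓
C7: sp2 ✓
C8: sp
C9: sp
C10: sp2 ✓
C11: sp2 ✓
C12: sp
C13: sp
C2, C4, C6, C7, C10, C11 → 6 sp2 carbons.

6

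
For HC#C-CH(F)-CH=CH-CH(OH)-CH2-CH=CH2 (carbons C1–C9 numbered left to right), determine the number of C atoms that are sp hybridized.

C1: sp ✓
C2: sp ✓
C3: sp3
C4: sp2
C5: sp2
C6: sp3
C7: sp3
C8: sp2
C9: sp2
C1, C2 → 2 sp carbons.

2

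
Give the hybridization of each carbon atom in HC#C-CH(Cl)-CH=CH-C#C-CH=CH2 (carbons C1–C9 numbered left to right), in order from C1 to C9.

C1 sp, C2 sp, C3 sp3, C4 sp2, C5 sp2, C6 sp, C7 sp, C8 sp2, C9 sp2

C1: 2 σ bonds, plus two π bonds — 2 electron domains, sp.
C2 is sp: 2 σ bonds, plus two π bonds, 2 electron-density regions.
C3 is sp3: 4 σ bonds, 4 electron-density regions.
C4: 3 σ bonds, plus one π bond; 3 regions of electron density → sp2.
C5 is sp2: 3 σ bonds, plus one π bond, 3 electron-density regions.
C6: 2 σ bonds, plus two π bonds — 2 electron domains, sp.
C7 carries 2 σ bonds, plus two π bonds, giving a steric number of 2, so it is sp.
C8 is sp2: 3 σ bonds, plus one π bond, 3 electron-density regions.
C9: 3 σ bonds, plus one π bond; 3 regions of electron density → sp2.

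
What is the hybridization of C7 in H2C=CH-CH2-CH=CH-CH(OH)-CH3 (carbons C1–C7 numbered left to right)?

sp^3

C7 is sp3: 4 σ bonds, 4 electron-density regions.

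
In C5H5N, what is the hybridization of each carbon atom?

sp^2

Each carbon atom: 3 σ bonds, plus one π bond; 3 regions of electron density → sp2.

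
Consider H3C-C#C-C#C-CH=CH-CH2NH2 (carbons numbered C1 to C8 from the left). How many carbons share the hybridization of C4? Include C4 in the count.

4

C4 is sp (two π bonds).
C1: sp3
C2: sp ✓
C3: sp ✓
C4: sp ✓
C5: sp ✓
C6: sp2
C7: sp2
C8: sp3
4 carbons are sp.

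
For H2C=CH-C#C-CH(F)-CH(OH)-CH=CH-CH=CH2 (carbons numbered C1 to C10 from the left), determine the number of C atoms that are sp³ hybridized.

2

C1: sp2
C2: sp2
C3: sp
C4: sp
C5: sp3 ✓
C6: sp3 ✓
C7: sp2
C8: sp2
C9: sp2
C10: sp2
C5, C6 → 2 sp3 carbons.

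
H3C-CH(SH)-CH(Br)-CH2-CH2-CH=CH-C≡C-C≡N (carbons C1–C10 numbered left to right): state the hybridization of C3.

C3 has 4 σ bonds: steric number 4 → sp3.

sp3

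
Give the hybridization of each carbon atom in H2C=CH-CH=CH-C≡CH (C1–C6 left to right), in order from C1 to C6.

C1 has 3 σ bonds, plus one π bond: steric number 3 → sp2.
C2 carries 3 σ bonds, plus one π bond, giving a steric number of 3, so it is sp2.
C3 has 3 σ bonds, plus one π bond: steric number 3 → sp2.
C4 is sp2: 3 σ bonds, plus one π bond, 3 electron-density regions.
C5 — 2 σ bonds, plus two π bonds. Steric number 2, so sp.
C6 is sp: 2 σ bonds, plus two π bonds, 2 electron-density regions.

C1 sp2, C2 sp2, C3 sp2, C4 sp2, C5 sp, C6 sp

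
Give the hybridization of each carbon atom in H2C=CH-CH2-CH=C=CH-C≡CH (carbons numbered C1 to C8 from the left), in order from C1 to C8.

C1 sp2, C2 sp2, C3 sp3, C4 sp2, C5 sp, C6 sp2, C7 sp, C8 sp

C1 — 3 σ bonds, plus one π bond. Steric number 3, so sp2.
C2 (3 σ bonds, plus one π bond) has steric number 3: sp2.
C3 has 4 σ bonds: steric number 4 → sp3.
C4: 3 σ bonds, plus one π bond; 3 regions of electron density → sp2.
C5 (2 σ bonds, plus two π bonds) has steric number 2: sp.
C6: 3 σ bonds, plus one π bond — 3 electron domains, sp2.
C7: 2 σ bonds, plus two π bonds; 2 regions of electron density → sp.
C8: 2 σ bonds, plus two π bonds — 2 electron domains, sp.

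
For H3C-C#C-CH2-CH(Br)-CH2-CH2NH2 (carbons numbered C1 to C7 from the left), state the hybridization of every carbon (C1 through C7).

C1 sp3, C2 sp, C3 sp, C4 sp3, C5 sp3, C6 sp3, C7 sp3

C1 (4 σ bonds) has steric number 4: sp3.
C2 — 2 σ bonds, plus two π bonds. Steric number 2, so sp.
C3 has 2 σ bonds, plus two π bonds: steric number 2 → sp.
C4: 4 σ bonds — 4 electron domains, sp3.
C5: 4 σ bonds; 4 regions of electron density → sp3.
C6: 4 σ bonds; 4 regions of electron density → sp3.
C7 is sp3: 4 σ bonds, 4 electron-density regions.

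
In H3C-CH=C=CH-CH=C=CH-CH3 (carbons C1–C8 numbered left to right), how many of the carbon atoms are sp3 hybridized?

C1: sp3 ✓
C2: sp2
C3: sp
C4: sp2
C5: sp2
C6: sp
C7: sp2
C8: sp3 ✓
C1, C8 → 2 sp3 carbons.

2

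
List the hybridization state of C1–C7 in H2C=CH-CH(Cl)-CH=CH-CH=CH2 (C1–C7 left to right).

C1 sp2, C2 sp2, C3 sp3, C4 sp2, C5 sp2, C6 sp2, C7 sp2

C1: 3 σ bonds, plus one π bond; 3 regions of electron density → sp2.
C2 — 3 σ bonds, plus one π bond. Steric number 3, so sp2.
C3 carries 4 σ bonds, giving a steric number of 4, so it is sp3.
C4 has 3 σ bonds, plus one π bond: steric number 3 → sp2.
C5: 3 σ bonds, plus one π bond; 3 regions of electron density → sp2.
C6 carries 3 σ bonds, plus one π bond, giving a steric number of 3, so it is sp2.
C7 — 3 σ bonds, plus one π bond. Steric number 3, so sp2.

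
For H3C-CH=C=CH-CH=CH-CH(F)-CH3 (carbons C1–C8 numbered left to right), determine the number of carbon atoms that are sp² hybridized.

4

C1: sp3
C2: sp2 ✓
C3: sp
C4: sp2 ✓
C5: sp2 ✓
C6: sp2 ✓
C7: sp3
C8: sp3
C2, C4, C5, C6 → 4 sp2 carbons.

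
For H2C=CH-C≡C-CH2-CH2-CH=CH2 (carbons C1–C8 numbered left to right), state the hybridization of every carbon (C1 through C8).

C1 sp2, C2 sp2, C3 sp, C4 sp, C5 sp3, C6 sp3, C7 sp2, C8 sp2

C1: 3 σ bonds, plus one π bond; 3 regions of electron density → sp2.
C2: 3 σ bonds, plus one π bond; 3 regions of electron density → sp2.
C3: 2 σ bonds, plus two π bonds — 2 electron domains, sp.
C4 — 2 σ bonds, plus two π bonds. Steric number 2, so sp.
C5 has 4 σ bonds: steric number 4 → sp3.
C6: 4 σ bonds — 4 electron domains, sp3.
C7 carries 3 σ bonds, plus one π bond, giving a steric number of 3, so it is sp2.
C8 has 3 σ bonds, plus one π bond: steric number 3 → sp2.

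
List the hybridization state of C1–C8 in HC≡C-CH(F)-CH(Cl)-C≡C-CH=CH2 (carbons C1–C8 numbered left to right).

C1 carries 2 σ bonds, plus two π bonds, giving a steric number of 2, so it is sp.
C2: 2 σ bonds, plus two π bonds; 2 regions of electron density → sp.
C3 is sp3: 4 σ bonds, 4 electron-density regions.
C4: 4 σ bonds — 4 electron domains, sp3.
C5 — 2 σ bonds, plus two π bonds. Steric number 2, so sp.
C6: 2 σ bonds, plus two π bonds; 2 regions of electron density → sp.
C7 (3 σ bonds, plus one π bond) has steric number 3: sp2.
C8 — 3 σ bonds, plus one π bond. Steric number 3, so sp2.

C1 sp, C2 sp, C3 sp3, C4 sp3, C5 sp, C6 sp, C7 sp2, C8 sp2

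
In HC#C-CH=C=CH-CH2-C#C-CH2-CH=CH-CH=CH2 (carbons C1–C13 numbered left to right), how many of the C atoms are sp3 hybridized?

2

C1: sp
C2: sp
C3: sp2
C4: sp
C5: sp2
C6: sp3 ✓
C7: sp
C8: sp
C9: sp3 ✓
C10: sp2
C11: sp2
C12: sp2
C13: sp2
C6, C9 → 2 sp3 carbons.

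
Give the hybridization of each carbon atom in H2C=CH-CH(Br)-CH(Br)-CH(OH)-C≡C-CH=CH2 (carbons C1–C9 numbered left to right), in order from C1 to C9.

C1 sp2, C2 sp2, C3 sp3, C4 sp3, C5 sp3, C6 sp, C7 sp, C8 sp2, C9 sp2

C1 — 3 σ bonds, plus one π bond. Steric number 3, so sp2.
C2: 3 σ bonds, plus one π bond — 3 electron domains, sp2.
C3 carries 4 σ bonds, giving a steric number of 4, so it is sp3.
C4 has 4 σ bonds: steric number 4 → sp3.
C5 has 4 σ bonds: steric number 4 → sp3.
C6 is sp: 2 σ bonds, plus two π bonds, 2 electron-density regions.
C7 (2 σ bonds, plus two π bonds) has steric number 2: sp.
C8: 3 σ bonds, plus one π bond — 3 electron domains, sp2.
C9: 3 σ bonds, plus one π bond; 3 regions of electron density → sp2.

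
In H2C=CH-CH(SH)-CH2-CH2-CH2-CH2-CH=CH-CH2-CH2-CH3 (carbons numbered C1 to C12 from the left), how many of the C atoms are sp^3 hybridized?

C1: sp2
C2: sp2
C3: sp3 ✓
C4: sp3 ✓
C5: sp3 ✓
C6: sp3 ✓
C7: sp3 ✓
C8: sp2
C9: sp2
C10: sp3 ✓
C11: sp3 ✓
C12: sp3 ✓
C3, C4, C5, C6, C7, C10, C11, C12 → 8 sp3 carbons.

8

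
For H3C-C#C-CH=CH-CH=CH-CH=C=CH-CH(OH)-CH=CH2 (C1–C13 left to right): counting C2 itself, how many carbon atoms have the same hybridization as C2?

3

C2 is sp (two π bonds).
C1: sp3
C2: sp ✓
C3: sp ✓
C4: sp2
C5: sp2
C6: sp2
C7: sp2
C8: sp2
C9: sp ✓
C10: sp2
C11: sp3
C12: sp2
C13: sp2
3 carbons are sp.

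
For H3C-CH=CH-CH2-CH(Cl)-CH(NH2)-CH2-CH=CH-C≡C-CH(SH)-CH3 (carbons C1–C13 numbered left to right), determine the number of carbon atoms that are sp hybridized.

2

C1: sp3
C2: sp2
C3: sp2
C4: sp3
C5: sp3
C6: sp3
C7: sp3
C8: sp2
C9: sp2
C10: sp ✓
C11: sp ✓
C12: sp3
C13: sp3
C10, C11 → 2 sp carbons.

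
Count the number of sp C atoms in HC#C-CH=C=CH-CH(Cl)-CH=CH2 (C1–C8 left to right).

3

C1: sp ✓
C2: sp ✓
C3: sp2
C4: sp ✓
C5: sp2
C6: sp3
C7: sp2
C8: sp2
C1, C2, C4 → 3 sp carbons.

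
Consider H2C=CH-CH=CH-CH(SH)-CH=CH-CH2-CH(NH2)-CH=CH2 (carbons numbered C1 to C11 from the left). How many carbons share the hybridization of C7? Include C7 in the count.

C7 is sp2 (one π bond).
C1: sp2 ✓
C2: sp2 ✓
C3: sp2 ✓
C4: sp2 ✓
C5: sp3
C6: sp2 ✓
C7: sp2 ✓
C8: sp3
C9: sp3
C10: sp2 ✓
C11: sp2 ✓
8 carbons are sp2.

8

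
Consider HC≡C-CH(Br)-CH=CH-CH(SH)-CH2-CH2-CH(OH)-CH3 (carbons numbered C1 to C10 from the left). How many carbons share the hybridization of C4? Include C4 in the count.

2

C4 is sp2 (one π bond).
C1: sp
C2: sp
C3: sp3
C4: sp2 ✓
C5: sp2 ✓
C6: sp3
C7: sp3
C8: sp3
C9: sp3
C10: sp3
2 carbons are sp2.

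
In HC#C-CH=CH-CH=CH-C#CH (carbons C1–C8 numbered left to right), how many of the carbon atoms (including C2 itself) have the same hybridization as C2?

C2 is sp (two π bonds).
C1: sp ✓
C2: sp ✓
C3: sp2
C4: sp2
C5: sp2
C6: sp2
C7: sp ✓
C8: sp ✓
4 carbons are sp.

4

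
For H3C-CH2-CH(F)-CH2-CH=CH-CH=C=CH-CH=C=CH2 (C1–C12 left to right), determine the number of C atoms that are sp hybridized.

C1: sp3
C2: sp3
C3: sp3
C4: sp3
C5: sp2
C6: sp2
C7: sp2
C8: sp ✓
C9: sp2
C10: sp2
C11: sp ✓
C12: sp2
C8, C11 → 2 sp carbons.

2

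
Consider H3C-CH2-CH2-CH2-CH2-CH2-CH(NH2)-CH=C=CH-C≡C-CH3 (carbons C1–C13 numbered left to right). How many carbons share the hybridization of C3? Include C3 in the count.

8

C3 is sp3 (only σ bonds).
C1: sp3 ✓
C2: sp3 ✓
C3: sp3 ✓
C4: sp3 ✓
C5: sp3 ✓
C6: sp3 ✓
C7: sp3 ✓
C8: sp2
C9: sp
C10: sp2
C11: sp
C12: sp
C13: sp3 ✓
8 carbons are sp3.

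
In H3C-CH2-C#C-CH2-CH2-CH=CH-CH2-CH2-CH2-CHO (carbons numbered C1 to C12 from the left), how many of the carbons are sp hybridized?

C1: sp3
C2: sp3
C3: sp ✓
C4: sp ✓
C5: sp3
C6: sp3
C7: sp2
C8: sp2
C9: sp3
C10: sp3
C11: sp3
C12: sp2
C3, C4 → 2 sp carbons.

2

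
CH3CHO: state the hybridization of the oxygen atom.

sp²

The oxygen atom is sp2: 1 σ bond and 2 lone pairs, plus one π bond, 3 electron-density regions.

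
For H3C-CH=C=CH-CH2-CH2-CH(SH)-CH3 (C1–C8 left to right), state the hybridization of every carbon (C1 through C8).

C1 has 4 σ bonds: steric number 4 → sp3.
C2 — 3 σ bonds, plus one π bond. Steric number 3, so sp2.
C3 carries 2 σ bonds, plus two π bonds, giving a steric number of 2, so it is sp.
C4: 3 σ bonds, plus one π bond; 3 regions of electron density → sp2.
C5 (4 σ bonds) has steric number 4: sp3.
C6 is sp3: 4 σ bonds, 4 electron-density regions.
C7 (4 σ bonds) has steric number 4: sp3.
C8 — 4 σ bonds. Steric number 4, so sp3.

C1 sp3, C2 sp2, C3 sp, C4 sp2, C5 sp3, C6 sp3, C7 sp3, C8 sp3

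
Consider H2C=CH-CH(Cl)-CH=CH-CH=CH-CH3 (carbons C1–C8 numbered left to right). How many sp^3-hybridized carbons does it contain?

C1: sp2
C2: sp2
C3: sp3 ✓
C4: sp2
C5: sp2
C6: sp2
C7: sp2
C8: sp3 ✓
C3, C8 → 2 sp3 carbons.

2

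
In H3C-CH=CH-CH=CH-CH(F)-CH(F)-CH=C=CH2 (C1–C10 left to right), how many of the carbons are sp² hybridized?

6

C1: sp3
C2: sp2 ✓
C3: sp2 ✓
C4: sp2 ✓
C5: sp2 ✓
C6: sp3
C7: sp3
C8: sp2 ✓
C9: sp
C10: sp2 ✓
C2, C3, C4, C5, C8, C10 → 6 sp2 carbons.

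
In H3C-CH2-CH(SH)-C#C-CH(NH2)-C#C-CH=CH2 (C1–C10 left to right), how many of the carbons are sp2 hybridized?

C1: sp3
C2: sp3
C3: sp3
C4: sp
C5: sp
C6: sp3
C7: sp
C8: sp
C9: sp2 ✓
C10: sp2 ✓
C9, C10 → 2 sp2 carbons.

2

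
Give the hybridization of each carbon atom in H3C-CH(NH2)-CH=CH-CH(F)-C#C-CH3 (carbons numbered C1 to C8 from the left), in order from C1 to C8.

C1 — 4 σ bonds. Steric number 4, so sp3.
C2 is sp3: 4 σ bonds, 4 electron-density regions.
C3 has 3 σ bonds, plus one π bond: steric number 3 → sp2.
C4 is sp2: 3 σ bonds, plus one π bond, 3 electron-density regions.
C5 — 4 σ bonds. Steric number 4, so sp3.
C6 — 2 σ bonds, plus two π bonds. Steric number 2, so sp.
C7 has 2 σ bonds, plus two π bonds: steric number 2 → sp.
C8: 4 σ bonds — 4 electron domains, sp3.

C1 sp3, C2 sp3, C3 sp2, C4 sp2, C5 sp3, C6 sp, C7 sp, C8 sp3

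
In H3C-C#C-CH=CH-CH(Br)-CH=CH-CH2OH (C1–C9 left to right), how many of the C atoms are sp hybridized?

C1: sp3
C2: sp ✓
C3: sp ✓
C4: sp2
C5: sp2
C6: sp3
C7: sp2
C8: sp2
C9: sp3
C2, C3 → 2 sp carbons.

2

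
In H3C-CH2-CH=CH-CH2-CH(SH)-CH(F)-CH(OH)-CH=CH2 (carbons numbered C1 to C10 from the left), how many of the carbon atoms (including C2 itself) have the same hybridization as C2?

6

C2 is sp3 (only σ bonds).
C1: sp3 ✓
C2: sp3 ✓
C3: sp2
C4: sp2
C5: sp3 ✓
C6: sp3 ✓
C7: sp3 ✓
C8: sp3 ✓
C9: sp2
C10: sp2
6 carbons are sp3.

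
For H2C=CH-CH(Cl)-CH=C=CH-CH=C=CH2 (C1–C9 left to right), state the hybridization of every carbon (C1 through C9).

C1 — 3 σ bonds, plus one π bond. Steric number 3, so sp2.
C2 is sp2: 3 σ bonds, plus one π bond, 3 electron-density regions.
C3 has 4 σ bonds: steric number 4 → sp3.
C4 — 3 σ bonds, plus one π bond. Steric number 3, so sp2.
C5 (2 σ bonds, plus two π bonds) has steric number 2: sp.
C6 carries 3 σ bonds, plus one π bond, giving a steric number of 3, so it is sp2.
C7: 3 σ bonds, plus one π bond; 3 regions of electron density → sp2.
C8: 2 σ bonds, plus two π bonds — 2 electron domains, sp.
C9 — 3 σ bonds, plus one π bond. Steric number 3, so sp2.

C1 sp2, C2 sp2, C3 sp3, C4 sp2, C5 sp, C6 sp2, C7 sp2, C8 sp, C9 sp2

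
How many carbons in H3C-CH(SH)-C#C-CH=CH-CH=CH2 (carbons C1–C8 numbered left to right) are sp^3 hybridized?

C1: sp3 ✓
C2: sp3 ✓
C3: sp
C4: sp
C5: sp2
C6: sp2
C7: sp2
C8: sp2
C1, C2 → 2 sp3 carbons.

2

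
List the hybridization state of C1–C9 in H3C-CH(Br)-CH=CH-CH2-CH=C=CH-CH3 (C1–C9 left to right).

C1: 4 σ bonds — 4 electron domains, sp3.
C2 is sp3: 4 σ bonds, 4 electron-density regions.
C3 is sp2: 3 σ bonds, plus one π bond, 3 electron-density regions.
C4 — 3 σ bonds, plus one π bond. Steric number 3, so sp2.
C5 — 4 σ bonds. Steric number 4, so sp3.
C6 — 3 σ bonds, plus one π bond. Steric number 3, so sp2.
C7 has 2 σ bonds, plus two π bonds: steric number 2 → sp.
C8 — 3 σ bonds, plus one π bond. Steric number 3, so sp2.
C9 (4 σ bonds) has steric number 4: sp3.

C1 sp3, C2 sp3, C3 sp2, C4 sp2, C5 sp3, C6 sp2, C7 sp, C8 sp2, C9 sp3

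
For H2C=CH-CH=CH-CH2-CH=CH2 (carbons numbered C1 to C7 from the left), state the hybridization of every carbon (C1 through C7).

C1 — 3 σ bonds, plus one π bond. Steric number 3, so sp2.
C2 — 3 σ bonds, plus one π bond. Steric number 3, so sp2.
C3 carries 3 σ bonds, plus one π bond, giving a steric number of 3, so it is sp2.
C4 is sp2: 3 σ bonds, plus one π bond, 3 electron-density regions.
C5: 4 σ bonds; 4 regions of electron density → sp3.
C6: 3 σ bonds, plus one π bond — 3 electron domains, sp2.
C7 carries 3 σ bonds, plus one π bond, giving a steric number of 3, so it is sp2.

C1 sp2, C2 sp2, C3 sp2, C4 sp2, C5 sp3, C6 sp2, C7 sp2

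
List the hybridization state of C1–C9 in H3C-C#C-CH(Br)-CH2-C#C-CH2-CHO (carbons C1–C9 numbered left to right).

C1 — 4 σ bonds. Steric number 4, so sp3.
C2: 2 σ bonds, plus two π bonds; 2 regions of electron density → sp.
C3: 2 σ bonds, plus two π bonds — 2 electron domains, sp.
C4 — 4 σ bonds. Steric number 4, so sp3.
C5 (4 σ bonds) has steric number 4: sp3.
C6: 2 σ bonds, plus two π bonds; 2 regions of electron density → sp.
C7 has 2 σ bonds, plus two π bonds: steric number 2 → sp.
C8 (4 σ bonds) has steric number 4: sp3.
C9 (3 σ bonds, plus one π bond) has steric number 3: sp2.

C1 sp3, C2 sp, C3 sp, C4 sp3, C5 sp3, C6 sp, C7 sp, C8 sp3, C9 sp2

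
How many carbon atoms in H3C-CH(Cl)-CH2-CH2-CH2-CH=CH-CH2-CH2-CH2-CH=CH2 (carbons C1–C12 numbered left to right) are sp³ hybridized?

8

C1: sp3 ✓
C2: sp3 ✓
C3: sp3 ✓
C4: sp3 ✓
C5: sp3 ✓
C6: sp2
C7: sp2
C8: sp3 ✓
C9: sp3 ✓
C10: sp3 ✓
C11: sp2
C12: sp2
C1, C2, C3, C4, C5, C8, C9, C10 → 8 sp3 carbons.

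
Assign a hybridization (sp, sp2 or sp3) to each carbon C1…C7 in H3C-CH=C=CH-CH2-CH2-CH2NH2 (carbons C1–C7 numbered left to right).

C1 carries 4 σ bonds, giving a steric number of 4, so it is sp3.
C2 is sp2: 3 σ bonds, plus one π bond, 3 electron-density regions.
C3 is sp: 2 σ bonds, plus two π bonds, 2 electron-density regions.
C4 (3 σ bonds, plus one π bond) has steric number 3: sp2.
C5 is sp3: 4 σ bonds, 4 electron-density regions.
C6 has 4 σ bonds: steric number 4 → sp3.
C7 — 4 σ bonds. Steric number 4, so sp3.

C1 sp3, C2 sp2, C3 sp, C4 sp2, C5 sp3, C6 sp3, C7 sp3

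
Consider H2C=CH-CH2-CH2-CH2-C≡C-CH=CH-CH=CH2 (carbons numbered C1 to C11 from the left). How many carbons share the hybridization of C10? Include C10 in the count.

6

C10 is sp2 (one π bond).
C1: sp2 ✓
C2: sp2 ✓
C3: sp3
C4: sp3
C5: sp3
C6: sp
C7: sp
C8: sp2 ✓
C9: sp2 ✓
C10: sp2 ✓
C11: sp2 ✓
6 carbons are sp2.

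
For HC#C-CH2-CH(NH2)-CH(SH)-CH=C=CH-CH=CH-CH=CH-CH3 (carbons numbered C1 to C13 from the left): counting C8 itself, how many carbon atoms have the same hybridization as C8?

6

C8 is sp2 (one π bond).
C1: sp
C2: sp
C3: sp3
C4: sp3
C5: sp3
C6: sp2 ✓
C7: sp
C8: sp2 ✓
C9: sp2 ✓
C10: sp2 ✓
C11: sp2 ✓
C12: sp2 ✓
C13: sp3
6 carbons are sp2.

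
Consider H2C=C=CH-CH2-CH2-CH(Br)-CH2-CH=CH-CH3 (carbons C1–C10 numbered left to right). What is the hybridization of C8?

sp²

C8 — 3 σ bonds, plus one π bond. Steric number 3, so sp2.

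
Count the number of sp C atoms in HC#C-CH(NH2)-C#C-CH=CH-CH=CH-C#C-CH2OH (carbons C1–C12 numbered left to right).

C1: sp ✓
C2: sp ✓
C3: sp3
C4: sp ✓
C5: sp ✓
C6: sp2
C7: sp2
C8: sp2
C9: sp2
C10: sp ✓
C11: sp ✓
C12: sp3
C1, C2, C4, C5, C10, C11 → 6 sp carbons.

6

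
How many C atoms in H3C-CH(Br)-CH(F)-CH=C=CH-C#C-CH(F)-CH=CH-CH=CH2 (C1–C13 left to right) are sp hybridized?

C1: sp3
C2: sp3
C3: sp3
C4: sp2
C5: sp ✓
C6: sp2
C7: sp ✓
C8: sp ✓
C9: sp3
C10: sp2
C11: sp2
C12: sp2
C13: sp2
C5, C7, C8 → 3 sp carbons.

3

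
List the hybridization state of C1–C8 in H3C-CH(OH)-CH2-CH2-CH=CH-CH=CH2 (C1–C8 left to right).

C1 sp3, C2 sp3, C3 sp3, C4 sp3, C5 sp2, C6 sp2, C7 sp2, C8 sp2

C1: 4 σ bonds — 4 electron domains, sp3.
C2 (4 σ bonds) has steric number 4: sp3.
C3 has 4 σ bonds: steric number 4 → sp3.
C4 (4 σ bonds) has steric number 4: sp3.
C5: 3 σ bonds, plus one π bond; 3 regions of electron density → sp2.
C6: 3 σ bonds, plus one π bond; 3 regions of electron density → sp2.
C7 has 3 σ bonds, plus one π bond: steric number 3 → sp2.
C8: 3 σ bonds, plus one π bond — 3 electron domains, sp2.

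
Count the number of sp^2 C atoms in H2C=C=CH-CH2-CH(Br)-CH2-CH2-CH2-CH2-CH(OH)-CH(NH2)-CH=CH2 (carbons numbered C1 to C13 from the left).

C1: sp2 ✓
C2: sp
C3: sp2 ✓
C4: sp3
C5: sp3
C6: sp3
C7: sp3
C8: sp3
C9: sp3
C10: sp3
C11: sp3
C12: sp2 ✓
C13: sp2 ✓
C1, C3, C12, C13 → 4 sp2 carbons.

4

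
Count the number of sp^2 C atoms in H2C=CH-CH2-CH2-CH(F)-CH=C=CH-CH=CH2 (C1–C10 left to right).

6

C1: sp2 ✓
C2: sp2 ✓
C3: sp3
C4: sp3
C5: sp3
C6: sp2 ✓
C7: sp
C8: sp2 ✓
C9: sp2 ✓
C10: sp2 ✓
C1, C2, C6, C8, C9, C10 → 6 sp2 carbons.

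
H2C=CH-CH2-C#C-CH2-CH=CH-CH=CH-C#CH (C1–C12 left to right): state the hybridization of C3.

C3: 4 σ bonds; 4 regions of electron density → sp3.

sp3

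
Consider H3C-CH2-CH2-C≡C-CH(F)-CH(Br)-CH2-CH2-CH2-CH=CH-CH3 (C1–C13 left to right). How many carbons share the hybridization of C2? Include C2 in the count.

9

C2 is sp3 (only σ bonds).
C1: sp3 ✓
C2: sp3 ✓
C3: sp3 ✓
C4: sp
C5: sp
C6: sp3 ✓
C7: sp3 ✓
C8: sp3 ✓
C9: sp3 ✓
C10: sp3 ✓
C11: sp2
C12: sp2
C13: sp3 ✓
9 carbons are sp3.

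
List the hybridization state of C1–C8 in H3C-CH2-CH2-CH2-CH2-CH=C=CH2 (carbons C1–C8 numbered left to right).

C1 sp3, C2 sp3, C3 sp3, C4 sp3, C5 sp3, C6 sp2, C7 sp, C8 sp2

C1 carries 4 σ bonds, giving a steric number of 4, so it is sp3.
C2 carries 4 σ bonds, giving a steric number of 4, so it is sp3.
C3 has 4 σ bonds: steric number 4 → sp3.
C4 carries 4 σ bonds, giving a steric number of 4, so it is sp3.
C5 carries 4 σ bonds, giving a steric number of 4, so it is sp3.
C6 — 3 σ bonds, plus one π bond. Steric number 3, so sp2.
C7 is sp: 2 σ bonds, plus two π bonds, 2 electron-density regions.
C8 — 3 σ bonds, plus one π bond. Steric number 3, so sp2.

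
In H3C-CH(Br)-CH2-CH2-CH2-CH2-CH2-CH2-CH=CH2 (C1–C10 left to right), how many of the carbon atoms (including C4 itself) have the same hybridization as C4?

C4 is sp3 (only σ bonds).
C1: sp3 ✓
C2: sp3 ✓
C3: sp3 ✓
C4: sp3 ✓
C5: sp3 ✓
C6: sp3 ✓
C7: sp3 ✓
C8: sp3 ✓
C9: sp2
C10: sp2
8 carbons are sp3.

8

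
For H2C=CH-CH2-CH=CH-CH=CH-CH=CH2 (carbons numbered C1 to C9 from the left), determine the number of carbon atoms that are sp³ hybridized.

C1: sp2
C2: sp2
C3: sp3 ✓
C4: sp2
C5: sp2
C6: sp2
C7: sp2
C8: sp2
C9: sp2
C3 → 1 sp3 carbon.

1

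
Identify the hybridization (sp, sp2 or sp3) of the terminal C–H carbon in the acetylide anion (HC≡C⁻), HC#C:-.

The terminal C–H carbon is sp: 2 σ bonds, plus two π bonds, 2 electron-density regions.

sp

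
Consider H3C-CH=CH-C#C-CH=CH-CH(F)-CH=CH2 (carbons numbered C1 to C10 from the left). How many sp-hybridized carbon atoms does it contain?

C1: sp3
C2: sp2
C3: sp2
C4: sp ✓
C5: sp ✓
C6: sp2
C7: sp2
C8: sp3
C9: sp2
C10: sp2
C4, C5 → 2 sp carbons.

2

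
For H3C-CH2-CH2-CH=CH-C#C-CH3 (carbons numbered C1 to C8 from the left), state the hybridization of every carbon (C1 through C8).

C1 sp3, C2 sp3, C3 sp3, C4 sp2, C5 sp2, C6 sp, C7 sp, C8 sp3

C1 — 4 σ bonds. Steric number 4, so sp3.
C2: 4 σ bonds; 4 regions of electron density → sp3.
C3 (4 σ bonds) has steric number 4: sp3.
C4 is sp2: 3 σ bonds, plus one π bond, 3 electron-density regions.
C5 — 3 σ bonds, plus one π bond. Steric number 3, so sp2.
C6: 2 σ bonds, plus two π bonds; 2 regions of electron density → sp.
C7 has 2 σ bonds, plus two π bonds: steric number 2 → sp.
C8 (4 σ bonds) has steric number 4: sp3.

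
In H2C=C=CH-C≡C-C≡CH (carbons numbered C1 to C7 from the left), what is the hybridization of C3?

C3: 3 σ bonds, plus one π bond; 3 regions of electron density → sp2.

sp^2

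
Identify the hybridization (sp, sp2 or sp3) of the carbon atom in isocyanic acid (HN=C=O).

sp

The carbon atom (2 σ bonds, plus two π bonds) has steric number 2: sp.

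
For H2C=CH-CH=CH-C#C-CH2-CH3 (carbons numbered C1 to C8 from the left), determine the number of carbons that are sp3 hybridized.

2

C1: sp2
C2: sp2
C3: sp2
C4: sp2
C5: sp
C6: sp
C7: sp3 ✓
C8: sp3 ✓
C7, C8 → 2 sp3 carbons.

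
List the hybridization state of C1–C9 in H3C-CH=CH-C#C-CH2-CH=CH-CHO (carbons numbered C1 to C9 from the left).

C1 — 4 σ bonds. Steric number 4, so sp3.
C2 has 3 σ bonds, plus one π bond: steric number 3 → sp2.
C3 is sp2: 3 σ bonds, plus one π bond, 3 electron-density regions.
C4 is sp: 2 σ bonds, plus two π bonds, 2 electron-density regions.
C5 — 2 σ bonds, plus two π bonds. Steric number 2, so sp.
C6: 4 σ bonds; 4 regions of electron density → sp3.
C7 carries 3 σ bonds, plus one π bond, giving a steric number of 3, so it is sp2.
C8 is sp2: 3 σ bonds, plus one π bond, 3 electron-density regions.
C9 carries 3 σ bonds, plus one π bond, giving a steric number of 3, so it is sp2.

C1 sp3, C2 sp2, C3 sp2, C4 sp, C5 sp, C6 sp3, C7 sp2, C8 sp2, C9 sp2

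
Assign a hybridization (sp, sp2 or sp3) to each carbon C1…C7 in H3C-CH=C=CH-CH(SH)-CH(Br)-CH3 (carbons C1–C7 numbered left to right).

C1 sp3, C2 sp2, C3 sp, C4 sp2, C5 sp3, C6 sp3, C7 sp3

C1: 4 σ bonds — 4 electron domains, sp3.
C2 is sp2: 3 σ bonds, plus one π bond, 3 electron-density regions.
C3: 2 σ bonds, plus two π bonds — 2 electron domains, sp.
C4: 3 σ bonds, plus one π bond — 3 electron domains, sp2.
C5 (4 σ bonds) has steric number 4: sp3.
C6: 4 σ bonds; 4 regions of electron density → sp3.
C7 carries 4 σ bonds, giving a steric number of 4, so it is sp3.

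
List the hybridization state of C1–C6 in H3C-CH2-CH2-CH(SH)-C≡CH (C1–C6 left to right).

C1: 4 σ bonds; 4 regions of electron density → sp3.
C2: 4 σ bonds; 4 regions of electron density → sp3.
C3 — 4 σ bonds. Steric number 4, so sp3.
C4 — 4 σ bonds. Steric number 4, so sp3.
C5: 2 σ bonds, plus two π bonds; 2 regions of electron density → sp.
C6 has 2 σ bonds, plus two π bonds: steric number 2 → sp.

C1 sp3, C2 sp3, C3 sp3, C4 sp3, C5 sp, C6 sp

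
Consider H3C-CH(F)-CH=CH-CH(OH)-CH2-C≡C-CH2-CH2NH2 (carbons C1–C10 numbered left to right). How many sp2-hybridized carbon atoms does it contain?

2

C1: sp3
C2: sp3
C3: sp2 ✓
C4: sp2 ✓
C5: sp3
C6: sp3
C7: sp
C8: sp
C9: sp3
C10: sp3
C3, C4 → 2 sp2 carbons.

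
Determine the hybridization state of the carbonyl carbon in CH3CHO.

The carbonyl carbon (3 σ bonds, plus one π bond) has steric number 3: sp2.

sp2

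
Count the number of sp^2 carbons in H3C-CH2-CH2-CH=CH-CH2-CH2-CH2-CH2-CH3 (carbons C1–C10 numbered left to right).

C1: sp3
C2: sp3
C3: sp3
C4: sp2 ✓
C5: sp2 ✓
C6: sp3
C7: sp3
C8: sp3
C9: sp3
C10: sp3
C4, C5 → 2 sp2 carbons.

2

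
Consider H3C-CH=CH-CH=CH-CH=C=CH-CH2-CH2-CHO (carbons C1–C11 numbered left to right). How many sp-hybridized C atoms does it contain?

C1: sp3
C2: sp2
C3: sp2
C4: sp2
C5: sp2
C6: sp2
C7: sp ✓
C8: sp2
C9: sp3
C10: sp3
C11: sp2
C7 → 1 sp carbon.

1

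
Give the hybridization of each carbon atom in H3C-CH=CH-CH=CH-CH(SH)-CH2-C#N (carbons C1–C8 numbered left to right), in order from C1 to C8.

C1: 4 σ bonds; 4 regions of electron density → sp3.
C2: 3 σ bonds, plus one π bond; 3 regions of electron density → sp2.
C3 — 3 σ bonds, plus one π bond. Steric number 3, so sp2.
C4: 3 σ bonds, plus one π bond — 3 electron domains, sp2.
C5: 3 σ bonds, plus one π bond — 3 electron domains, sp2.
C6: 4 σ bonds — 4 electron domains, sp3.
C7 is sp3: 4 σ bonds, 4 electron-density regions.
C8 — 2 σ bonds, plus two π bonds. Steric number 2, so sp.

C1 sp3, C2 sp2, C3 sp2, C4 sp2, C5 sp2, C6 sp3, C7 sp3, C8 sp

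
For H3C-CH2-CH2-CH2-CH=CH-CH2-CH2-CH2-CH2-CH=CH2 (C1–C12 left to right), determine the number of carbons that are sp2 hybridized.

C1: sp3
C2: sp3
C3: sp3
C4: sp3
C5: sp2 ✓
C6: sp2 ✓
C7: sp3
C8: sp3
C9: sp3
C10: sp3
C11: sp2 ✓
C12: sp2 ✓
C5, C6, C11, C12 → 4 sp2 carbons.

4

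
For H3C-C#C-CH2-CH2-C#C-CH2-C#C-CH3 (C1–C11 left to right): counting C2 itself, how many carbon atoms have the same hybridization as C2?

C2 is sp (two π bonds).
C1: sp3
C2: sp ✓
C3: sp ✓
C4: sp3
C5: sp3
C6: sp ✓
C7: sp ✓
C8: sp3
C9: sp ✓
C10: sp ✓
C11: sp3
6 carbons are sp.

6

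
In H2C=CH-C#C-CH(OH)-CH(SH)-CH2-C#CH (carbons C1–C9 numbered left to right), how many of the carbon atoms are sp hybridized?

4

C1: sp2
C2: sp2
C3: sp ✓
C4: sp ✓
C5: sp3
C6: sp3
C7: sp3
C8: sp ✓
C9: sp ✓
C3, C4, C8, C9 → 4 sp carbons.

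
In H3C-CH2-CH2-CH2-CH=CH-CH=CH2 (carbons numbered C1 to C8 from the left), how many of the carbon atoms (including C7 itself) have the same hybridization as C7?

4

C7 is sp2 (one π bond).
C1: sp3
C2: sp3
C3: sp3
C4: sp3
C5: sp2 ✓
C6: sp2 ✓
C7: sp2 ✓
C8: sp2 ✓
4 carbons are sp2.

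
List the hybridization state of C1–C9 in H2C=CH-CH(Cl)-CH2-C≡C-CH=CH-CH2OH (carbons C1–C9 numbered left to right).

C1 sp2, C2 sp2, C3 sp3, C4 sp3, C5 sp, C6 sp, C7 sp2, C8 sp2, C9 sp3

C1 is sp2: 3 σ bonds, plus one π bond, 3 electron-density regions.
C2 is sp2: 3 σ bonds, plus one π bond, 3 electron-density regions.
C3: 4 σ bonds — 4 electron domains, sp3.
C4 (4 σ bonds) has steric number 4: sp3.
C5 — 2 σ bonds, plus two π bonds. Steric number 2, so sp.
C6 (2 σ bonds, plus two π bonds) has steric number 2: sp.
C7 — 3 σ bonds, plus one π bond. Steric number 3, so sp2.
C8 (3 σ bonds, plus one π bond) has steric number 3: sp2.
C9 is sp3: 4 σ bonds, 4 electron-density regions.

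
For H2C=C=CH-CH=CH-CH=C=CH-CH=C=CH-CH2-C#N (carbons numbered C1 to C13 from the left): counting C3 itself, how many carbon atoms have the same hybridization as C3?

C3 is sp2 (one π bond).
C1: sp2 ✓
C2: sp
C3: sp2 ✓
C4: sp2 ✓
C5: sp2 ✓
C6: sp2 ✓
C7: sp
C8: sp2 ✓
C9: sp2 ✓
C10: sp
C11: sp2 ✓
C12: sp3
C13: sp
8 carbons are sp2.

8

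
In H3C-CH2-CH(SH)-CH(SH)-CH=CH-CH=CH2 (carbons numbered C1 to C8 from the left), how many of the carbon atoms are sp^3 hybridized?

C1: sp3 ✓
C2: sp3 ✓
C3: sp3 ✓
C4: sp3 ✓
C5: sp2
C6: sp2
C7: sp2
C8: sp2
C1, C2, C3, C4 → 4 sp3 carbons.

4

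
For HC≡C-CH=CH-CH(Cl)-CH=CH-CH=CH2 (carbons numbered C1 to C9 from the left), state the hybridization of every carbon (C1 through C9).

C1 sp, C2 sp, C3 sp2, C4 sp2, C5 sp3, C6 sp2, C7 sp2, C8 sp2, C9 sp2

C1 is sp: 2 σ bonds, plus two π bonds, 2 electron-density regions.
C2: 2 σ bonds, plus two π bonds — 2 electron domains, sp.
C3: 3 σ bonds, plus one π bond — 3 electron domains, sp2.
C4 has 3 σ bonds, plus one π bond: steric number 3 → sp2.
C5 has 4 σ bonds: steric number 4 → sp3.
C6 — 3 σ bonds, plus one π bond. Steric number 3, so sp2.
C7 (3 σ bonds, plus one π bond) has steric number 3: sp2.
C8: 3 σ bonds, plus one π bond; 3 regions of electron density → sp2.
C9 carries 3 σ bonds, plus one π bond, giving a steric number of 3, so it is sp2.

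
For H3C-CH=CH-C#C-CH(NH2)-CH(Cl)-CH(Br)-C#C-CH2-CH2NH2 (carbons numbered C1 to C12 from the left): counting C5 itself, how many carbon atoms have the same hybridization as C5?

4

C5 is sp (two π bonds).
C1: sp3
C2: sp2
C3: sp2
C4: sp ✓
C5: sp ✓
C6: sp3
C7: sp3
C8: sp3
C9: sp ✓
C10: sp ✓
C11: sp3
C12: sp3
4 carbons are sp.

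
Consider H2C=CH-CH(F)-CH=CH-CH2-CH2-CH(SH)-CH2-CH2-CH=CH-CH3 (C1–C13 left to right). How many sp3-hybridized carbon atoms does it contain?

C1: sp2
C2: sp2
C3: sp3 ✓
C4: sp2
C5: sp2
C6: sp3 ✓
C7: sp3 ✓
C8: sp3 ✓
C9: sp3 ✓
C10: sp3 ✓
C11: sp2
C12: sp2
C13: sp3 ✓
C3, C6, C7, C8, C9, C10, C13 → 7 sp3 carbons.

7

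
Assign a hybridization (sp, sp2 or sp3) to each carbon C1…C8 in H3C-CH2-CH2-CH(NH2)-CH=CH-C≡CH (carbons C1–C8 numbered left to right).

C1 sp3, C2 sp3, C3 sp3, C4 sp3, C5 sp2, C6 sp2, C7 sp, C8 sp

C1 carries 4 σ bonds, giving a steric number of 4, so it is sp3.
C2 (4 σ bonds) has steric number 4: sp3.
C3 carries 4 σ bonds, giving a steric number of 4, so it is sp3.
C4 (4 σ bonds) has steric number 4: sp3.
C5 is sp2: 3 σ bonds, plus one π bond, 3 electron-density regions.
C6 (3 σ bonds, plus one π bond) has steric number 3: sp2.
C7: 2 σ bonds, plus two π bonds; 2 regions of electron density → sp.
C8 is sp: 2 σ bonds, plus two π bonds, 2 electron-density regions.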